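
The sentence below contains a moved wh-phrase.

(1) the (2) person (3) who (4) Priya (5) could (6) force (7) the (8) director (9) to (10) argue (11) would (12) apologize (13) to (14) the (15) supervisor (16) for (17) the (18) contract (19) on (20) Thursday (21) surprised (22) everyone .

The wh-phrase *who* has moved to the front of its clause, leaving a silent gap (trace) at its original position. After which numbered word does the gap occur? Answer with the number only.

10

The filler 'who' is interpreted as the subject of the clause embedded under 'argue'. It moves to the left edge, and the trace sits right after 'argue':
The person who Priya could force the director to argue ___ would apologize to the supervisor for the contract on Thursday surprised everyone.
'argue' is word 10.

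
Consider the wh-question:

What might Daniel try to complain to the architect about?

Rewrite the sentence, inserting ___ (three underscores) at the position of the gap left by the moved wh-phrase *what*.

What might Daniel try to complain to the architect about ___?

In situ: Daniel might try to complain to the architect about what.
'what' is the object of the preposition 'about'. The gap is right after 'about'.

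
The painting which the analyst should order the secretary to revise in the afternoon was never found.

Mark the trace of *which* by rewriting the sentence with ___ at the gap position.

'which' functions as the direct object of 'revise'. The gap is right after 'revise'.

The painting which the analyst should order the secretary to revise ___ in the afternoon was never found.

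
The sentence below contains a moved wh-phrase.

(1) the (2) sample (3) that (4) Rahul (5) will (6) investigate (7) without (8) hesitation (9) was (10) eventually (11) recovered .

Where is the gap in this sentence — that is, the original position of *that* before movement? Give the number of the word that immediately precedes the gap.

6

'that' functions as the direct object of 'investigate'. It moves to the left edge, and the trace sits right after 'investigate':
The sample that Rahul will investigate ___ without hesitation was eventually recovered.
'investigate' is word 6.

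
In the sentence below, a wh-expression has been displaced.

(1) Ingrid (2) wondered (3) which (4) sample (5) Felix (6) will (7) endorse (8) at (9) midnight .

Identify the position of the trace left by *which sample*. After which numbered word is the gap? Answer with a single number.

7

Underlying clause: Felix will endorse which sample at midnight.
'which sample' is the direct object of 'endorse'. It moves to the left edge, and the trace sits right after 'endorse':
Ingrid wondered which sample Felix will endorse ___ at midnight.
'endorse' is word 7.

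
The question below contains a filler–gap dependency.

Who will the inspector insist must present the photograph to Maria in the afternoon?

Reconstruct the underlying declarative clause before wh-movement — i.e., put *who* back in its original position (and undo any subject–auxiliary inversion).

'who' is the subject of the clause embedded under 'insist'. Fronting leaves a gap immediately after 'insist':
Who will the inspector insist ___ must present the photograph to Maria in the afternoon?

The inspector will insist who must present the photograph to Maria in the afternoon.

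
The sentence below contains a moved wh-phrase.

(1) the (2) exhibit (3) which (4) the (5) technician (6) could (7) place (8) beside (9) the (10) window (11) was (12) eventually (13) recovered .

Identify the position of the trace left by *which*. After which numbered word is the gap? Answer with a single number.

'which' is the direct object of 'place'. Wh-movement fronts it, leaving a gap right after 'place':
The exhibit which the technician could place ___ beside the window was eventually recovered.
'place' is word 7.

7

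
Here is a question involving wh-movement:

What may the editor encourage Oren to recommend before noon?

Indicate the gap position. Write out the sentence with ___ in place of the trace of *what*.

What may the editor encourage Oren to recommend ___ before noon?

Underlying clause: The editor may encourage Oren to recommend what before noon.
The filler 'what' is interpreted as the direct object of 'recommend'. The gap is right after 'recommend'.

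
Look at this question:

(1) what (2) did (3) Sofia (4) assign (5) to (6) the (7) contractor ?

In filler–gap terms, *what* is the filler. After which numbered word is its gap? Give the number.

Before movement: Sofia did assign what to the contractor.
'what' is the direct object of 'assign'. Wh-movement fronts it, leaving a gap right after 'assign':
What did Sofia assign ___ to the contractor?
'assign' is word 4.

4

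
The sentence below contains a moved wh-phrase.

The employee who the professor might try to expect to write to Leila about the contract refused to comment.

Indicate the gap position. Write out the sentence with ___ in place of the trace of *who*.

The filler 'who' is interpreted as the direct object of 'expect'. The gap is right after 'expect'.

The employee who the professor might try to expect ___ to write to Leila about the contract refused to comment.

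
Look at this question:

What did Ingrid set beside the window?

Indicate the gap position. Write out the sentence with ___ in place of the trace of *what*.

Before movement: Ingrid did set what beside the window.
The filler 'what' is interpreted as the direct object of 'set'. The gap is right after 'set'.

What did Ingrid set ___ beside the window?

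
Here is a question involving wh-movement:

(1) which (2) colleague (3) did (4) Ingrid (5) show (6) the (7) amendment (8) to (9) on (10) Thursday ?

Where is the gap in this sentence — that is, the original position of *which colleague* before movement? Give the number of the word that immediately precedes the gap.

8

Pre-movement form: Ingrid did show the amendment to which colleague on Thursday.
The filler 'which colleague' is interpreted as the object of the preposition 'to' (recipient of 'show'). Wh-movement fronts it, leaving a gap right after 'to':
Which colleague did Ingrid show the amendment to ___ on Thursday?
'to' is word 8.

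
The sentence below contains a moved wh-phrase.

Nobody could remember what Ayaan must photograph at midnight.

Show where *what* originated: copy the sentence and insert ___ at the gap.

Nobody could remember what Ayaan must photograph ___ at midnight.

In situ: Ayaan must photograph what at midnight.
'what' functions as the direct object of 'photograph'. The gap is right after 'photograph'.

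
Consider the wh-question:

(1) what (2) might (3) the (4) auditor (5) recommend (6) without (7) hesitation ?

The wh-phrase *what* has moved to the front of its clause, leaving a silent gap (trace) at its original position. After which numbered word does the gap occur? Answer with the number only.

5

In situ: The auditor might recommend what without hesitation.
The filler 'what' is interpreted as the direct object of 'recommend'. It moves to the left edge, and the trace sits right after 'recommend':
What might the auditor recommend ___ without hesitation?
'recommend' is word 5.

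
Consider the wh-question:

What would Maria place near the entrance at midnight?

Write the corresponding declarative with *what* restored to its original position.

'what' functions as the direct object of 'place'. Fronting leaves a gap immediately after 'place':
What would Maria place ___ near the entrance at midnight?

Maria would place what near the entrance at midnight.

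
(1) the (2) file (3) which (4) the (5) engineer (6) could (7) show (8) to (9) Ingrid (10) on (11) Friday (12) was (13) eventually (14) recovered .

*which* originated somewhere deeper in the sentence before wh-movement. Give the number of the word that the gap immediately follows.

7

'which' is the direct object of 'show'. Wh-movement fronts it, leaving a gap right after 'show':
The file which the engineer could show ___ to Ingrid on Friday was eventually recovered.
'show' is word 7.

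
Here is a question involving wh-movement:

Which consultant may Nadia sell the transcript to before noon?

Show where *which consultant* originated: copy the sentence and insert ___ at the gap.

Which consultant may Nadia sell the transcript to ___ before noon?

Underlying clause: Nadia may sell the transcript to which consultant before noon.
'which consultant' is the object of the preposition 'to' (recipient of 'sell'). The gap is right after 'to'.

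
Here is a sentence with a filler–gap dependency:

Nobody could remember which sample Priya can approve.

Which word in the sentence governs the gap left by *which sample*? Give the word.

approve

Underlying clause: Priya can approve which sample.
The filler 'which sample' is interpreted as the direct object of 'approve'. Wh-movement fronts it, leaving a gap right after 'approve':
Nobody could remember which sample Priya can approve ___.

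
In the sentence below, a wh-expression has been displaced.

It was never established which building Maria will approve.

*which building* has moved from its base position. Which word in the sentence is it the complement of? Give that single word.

approve

Underlying clause: Maria will approve which building.
'which building' functions as the direct object of 'approve'. It moves to the left edge, and the trace sits right after 'approve':
It was never established which building Maria will approve ___.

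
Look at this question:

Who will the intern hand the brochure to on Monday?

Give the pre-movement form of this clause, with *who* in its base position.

The intern will hand the brochure to who on Monday.

The filler 'who' is interpreted as the object of the preposition 'to' (recipient of 'hand'). Wh-movement fronts it, leaving a gap right after 'to':
Who will the intern hand the brochure to ___ on Monday?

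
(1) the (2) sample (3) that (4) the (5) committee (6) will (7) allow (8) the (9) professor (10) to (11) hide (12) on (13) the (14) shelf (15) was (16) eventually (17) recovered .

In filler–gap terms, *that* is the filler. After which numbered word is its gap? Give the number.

11

The filler 'that' is interpreted as the direct object of 'hide'. Wh-movement fronts it, leaving a gap right after 'hide':
The sample that the committee will allow the professor to hide ___ on the shelf was eventually recovered.
'hide' is word 11.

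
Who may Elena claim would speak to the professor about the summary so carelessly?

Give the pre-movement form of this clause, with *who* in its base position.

Elena may claim who would speak to the professor about the summary so carelessly.

'who' functions as the subject of the clause embedded under 'claim'. Wh-movement fronts it, leaving a gap right after 'claim':
Who may Elena claim ___ would speak to the professor about the summary so carelessly?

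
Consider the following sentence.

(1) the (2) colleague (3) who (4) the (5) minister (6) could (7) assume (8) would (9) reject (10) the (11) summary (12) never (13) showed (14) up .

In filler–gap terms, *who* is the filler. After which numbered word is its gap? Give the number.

7

The filler 'who' is interpreted as the subject of the clause embedded under 'assume'. Fronting leaves a gap immediately after 'assume':
The colleague who the minister could assume ___ would reject the summary never showed up.
'assume' is word 7.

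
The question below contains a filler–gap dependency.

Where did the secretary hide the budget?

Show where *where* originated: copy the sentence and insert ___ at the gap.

Before movement: The secretary did hide the budget where.
'where' is the locative complement of 'hide'. The gap is right after 'budget'.

Where did the secretary hide the budget ___?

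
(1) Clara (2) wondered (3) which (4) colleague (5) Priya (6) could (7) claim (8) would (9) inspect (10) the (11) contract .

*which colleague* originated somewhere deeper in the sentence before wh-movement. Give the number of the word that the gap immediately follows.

Before movement: Priya could claim which colleague would inspect the contract.
'which colleague' functions as the subject of the clause embedded under 'claim'. It moves to the left edge, and the trace sits right after 'claim':
Clara wondered which colleague Priya could claim ___ would inspect the contract.
'claim' is word 7.

7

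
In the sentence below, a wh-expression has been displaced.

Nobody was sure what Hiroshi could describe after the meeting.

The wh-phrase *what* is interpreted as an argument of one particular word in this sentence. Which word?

describe

Underlying clause: Hiroshi could describe what after the meeting.
The filler 'what' is interpreted as the direct object of 'describe'. It moves to the left edge, and the trace sits right after 'describe':
Nobody was sure what Hiroshi could describe ___ after the meeting.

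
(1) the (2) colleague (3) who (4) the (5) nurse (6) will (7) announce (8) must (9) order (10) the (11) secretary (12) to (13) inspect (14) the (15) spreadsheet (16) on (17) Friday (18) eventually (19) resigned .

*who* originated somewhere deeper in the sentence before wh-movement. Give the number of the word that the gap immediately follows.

7

'who' functions as the subject of the clause embedded under 'announce'. Fronting leaves a gap immediately after 'announce':
The colleague who the nurse will announce ___ must order the secretary to inspect the spreadsheet on Friday eventually resigned.
'announce' is word 7.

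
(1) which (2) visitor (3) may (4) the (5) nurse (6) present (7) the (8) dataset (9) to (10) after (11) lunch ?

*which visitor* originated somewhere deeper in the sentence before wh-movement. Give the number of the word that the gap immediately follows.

Before movement: The nurse may present the dataset to which visitor after lunch.
'which visitor' is the object of the preposition 'to' (recipient of 'present'). Wh-movement fronts it, leaving a gap right after 'to':
Which visitor may the nurse present the dataset to ___ after lunch?
'to' is word 9.

9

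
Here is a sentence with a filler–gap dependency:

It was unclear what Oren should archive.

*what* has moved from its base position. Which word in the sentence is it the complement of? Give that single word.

archive

Before movement: Oren should archive what.
'what' functions as the direct object of 'archive'. Fronting leaves a gap immediately after 'archive':
It was unclear what Oren should archive ___.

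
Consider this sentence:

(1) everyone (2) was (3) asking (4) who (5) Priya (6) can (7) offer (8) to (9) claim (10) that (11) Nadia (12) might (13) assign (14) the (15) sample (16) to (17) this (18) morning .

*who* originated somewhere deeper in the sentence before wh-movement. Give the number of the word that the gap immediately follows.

16

Before movement: Priya can offer to claim that Nadia might assign the sample to who this morning.
'who' is the object of the preposition 'to' (recipient of 'assign'). It moves to the left edge, and the trace sits right after 'to':
Everyone was asking who Priya can offer to claim that Nadia might assign the sample to ___ this morning.
'to' is word 16.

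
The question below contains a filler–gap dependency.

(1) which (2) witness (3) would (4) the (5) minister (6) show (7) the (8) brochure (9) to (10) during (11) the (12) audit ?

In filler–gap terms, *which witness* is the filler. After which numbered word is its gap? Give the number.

9

Before movement: The minister would show the brochure to which witness during the audit.
'which witness' functions as the object of the preposition 'to' (recipient of 'show'). Wh-movement fronts it, leaving a gap right after 'to':
Which witness would the minister show the brochure to ___ during the audit?
'to' is word 9.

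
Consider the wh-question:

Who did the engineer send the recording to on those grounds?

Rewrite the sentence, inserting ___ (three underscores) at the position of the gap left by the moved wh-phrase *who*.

In situ: The engineer did send the recording to who on those grounds.
'who' is the object of the preposition 'to' (recipient of 'send'). The gap is right after 'to'.

Who did the engineer send the recording to ___ on those grounds?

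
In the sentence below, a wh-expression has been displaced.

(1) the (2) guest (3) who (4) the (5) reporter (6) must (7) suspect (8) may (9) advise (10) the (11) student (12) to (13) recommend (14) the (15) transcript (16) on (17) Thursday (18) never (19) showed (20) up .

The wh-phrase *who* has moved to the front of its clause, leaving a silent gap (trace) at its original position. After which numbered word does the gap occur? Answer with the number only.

7

'who' functions as the subject of the clause embedded under 'suspect'. Fronting leaves a gap immediately after 'suspect':
The guest who the reporter must suspect ___ may advise the student to recommend the transcript on Thursday never showed up.
'suspect' is word 7.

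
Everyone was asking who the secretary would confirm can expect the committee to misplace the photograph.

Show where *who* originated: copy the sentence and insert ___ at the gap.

Everyone was asking who the secretary would confirm ___ can expect the committee to misplace the photograph.

Pre-movement form: The secretary would confirm who can expect the committee to misplace the photograph.
'who' is the subject of the clause embedded under 'confirm'. The gap is right after 'confirm'.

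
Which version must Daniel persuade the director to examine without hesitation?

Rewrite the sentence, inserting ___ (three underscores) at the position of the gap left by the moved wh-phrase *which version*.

Which version must Daniel persuade the director to examine ___ without hesitation?

In situ: Daniel must persuade the director to examine which version without hesitation.
'which version' is the direct object of 'examine'. The gap is right after 'examine'.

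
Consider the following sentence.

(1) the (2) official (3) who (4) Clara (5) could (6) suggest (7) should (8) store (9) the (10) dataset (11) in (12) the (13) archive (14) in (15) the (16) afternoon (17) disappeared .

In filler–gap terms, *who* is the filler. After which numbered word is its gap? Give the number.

'who' functions as the subject of the clause embedded under 'suggest'. It moves to the left edge, and the trace sits right after 'suggest':
The official who Clara could suggest ___ should store the dataset in the archive in the afternoon disappeared.
'suggest' is word 6.

6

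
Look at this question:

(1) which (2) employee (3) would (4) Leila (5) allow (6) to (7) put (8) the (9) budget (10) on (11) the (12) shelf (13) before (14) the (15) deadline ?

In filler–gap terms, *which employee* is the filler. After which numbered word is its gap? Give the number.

5

Underlying clause: Leila would allow which employee to put the budget on the shelf before the deadline.
'which employee' functions as the direct object of 'allow'. It moves to the left edge, and the trace sits right after 'allow':
Which employee would Leila allow ___ to put the budget on the shelf before the deadline?
'allow' is word 5.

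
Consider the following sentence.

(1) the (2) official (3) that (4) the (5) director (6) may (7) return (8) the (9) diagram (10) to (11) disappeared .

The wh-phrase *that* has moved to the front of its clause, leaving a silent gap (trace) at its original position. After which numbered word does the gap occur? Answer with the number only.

The filler 'that' is interpreted as the object of the preposition 'to' (recipient of 'return'). Fronting leaves a gap immediately after 'to':
The official that the director may return the diagram to ___ disappeared.
'to' is word 10.

10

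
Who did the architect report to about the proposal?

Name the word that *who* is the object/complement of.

Pre-movement form: The architect did report to who about the proposal.
'who' is the object of the preposition 'to'. It moves to the left edge, and the trace sits right after 'to':
Who did the architect report to ___ about the proposal?

to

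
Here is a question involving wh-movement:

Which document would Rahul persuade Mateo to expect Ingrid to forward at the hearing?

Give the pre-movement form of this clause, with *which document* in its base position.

Rahul would persuade Mateo to expect Ingrid to forward which document at the hearing.

The filler 'which document' is interpreted as the direct object of 'forward'. Wh-movement fronts it, leaving a gap right after 'forward':
Which document would Rahul persuade Mateo to expect Ingrid to forward ___ at the hearing?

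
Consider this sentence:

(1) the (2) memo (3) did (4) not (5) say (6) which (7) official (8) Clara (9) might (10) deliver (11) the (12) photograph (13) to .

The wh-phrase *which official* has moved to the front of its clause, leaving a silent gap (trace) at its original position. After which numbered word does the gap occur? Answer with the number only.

13

Underlying clause: Clara might deliver the photograph to which official.
'which official' functions as the object of the preposition 'to' (recipient of 'deliver'). Wh-movement fronts it, leaving a gap right after 'to':
The memo did not say which official Clara might deliver the photograph to ___.
'to' is word 13.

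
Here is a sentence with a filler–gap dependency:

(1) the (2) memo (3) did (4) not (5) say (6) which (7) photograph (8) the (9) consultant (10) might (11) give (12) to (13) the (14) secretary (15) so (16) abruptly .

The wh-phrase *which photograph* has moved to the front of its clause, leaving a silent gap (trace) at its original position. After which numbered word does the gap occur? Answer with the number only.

11

Before movement: The consultant might give which photograph to the secretary so abruptly.
'which photograph' is the direct object of 'give'. Wh-movement fronts it, leaving a gap right after 'give':
The memo did not say which photograph the consultant might give ___ to the secretary so abruptly.
'give' is word 11.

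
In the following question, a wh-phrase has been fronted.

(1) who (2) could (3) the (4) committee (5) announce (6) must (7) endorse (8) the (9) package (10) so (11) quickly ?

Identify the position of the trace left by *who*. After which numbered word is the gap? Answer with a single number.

In situ: The committee could announce who must endorse the package so quickly.
The filler 'who' is interpreted as the subject of the clause embedded under 'announce'. Wh-movement fronts it, leaving a gap right after 'announce':
Who could the committee announce ___ must endorse the package so quickly?
'announce' is word 5.

5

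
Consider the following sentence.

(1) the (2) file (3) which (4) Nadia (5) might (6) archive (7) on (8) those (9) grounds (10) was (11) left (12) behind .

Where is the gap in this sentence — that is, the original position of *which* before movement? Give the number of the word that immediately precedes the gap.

6

'which' is the direct object of 'archive'. Fronting leaves a gap immediately after 'archive':
The file which Nadia might archive ___ on those grounds was left behind.
'archive' is word 6.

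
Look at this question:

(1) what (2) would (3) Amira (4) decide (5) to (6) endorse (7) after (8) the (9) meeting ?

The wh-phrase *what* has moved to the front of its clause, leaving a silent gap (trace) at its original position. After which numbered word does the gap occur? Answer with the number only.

In situ: Amira would decide to endorse what after the meeting.
'what' is the direct object of 'endorse'. It moves to the left edge, and the trace sits right after 'endorse':
What would Amira decide to endorse ___ after the meeting?
'endorse' is word 6.

6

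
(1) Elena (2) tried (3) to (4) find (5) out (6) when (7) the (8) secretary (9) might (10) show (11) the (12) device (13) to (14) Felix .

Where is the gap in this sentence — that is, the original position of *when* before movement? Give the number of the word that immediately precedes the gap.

14

In situ: The secretary might show the device to Felix when.
'when' is the temporal adjunct. Wh-movement fronts it, leaving a gap right after 'Felix':
Elena tried to find out when the secretary might show the device to Felix ___.
'Felix' is word 14.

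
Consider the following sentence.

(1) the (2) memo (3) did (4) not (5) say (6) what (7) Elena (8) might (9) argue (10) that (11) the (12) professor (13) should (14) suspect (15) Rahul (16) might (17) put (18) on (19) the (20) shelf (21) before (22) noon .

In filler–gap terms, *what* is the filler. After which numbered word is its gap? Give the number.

17

Pre-movement form: Elena might argue that the professor should suspect Rahul might put what on the shelf before noon.
The filler 'what' is interpreted as the direct object of 'put'. Fronting leaves a gap immediately after 'put':
The memo did not say what Elena might argue that the professor should suspect Rahul might put ___ on the shelf before noon.
'put' is word 17.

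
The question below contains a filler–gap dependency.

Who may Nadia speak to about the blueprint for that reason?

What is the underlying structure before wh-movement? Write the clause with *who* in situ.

The filler 'who' is interpreted as the object of the preposition 'to'. Fronting leaves a gap immediately after 'to':
Who may Nadia speak to ___ about the blueprint for that reason?

Nadia may speak to who about the blueprint for that reason.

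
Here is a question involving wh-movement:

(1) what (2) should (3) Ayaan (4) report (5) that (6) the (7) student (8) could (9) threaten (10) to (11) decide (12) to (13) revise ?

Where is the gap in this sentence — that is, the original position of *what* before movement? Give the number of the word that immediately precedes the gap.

In situ: Ayaan should report that the student could threaten to decide to revise what.
'what' is the direct object of 'revise'. It moves to the left edge, and the trace sits right after 'revise':
What should Ayaan report that the student could threaten to decide to revise ___?
'revise' is word 13.

13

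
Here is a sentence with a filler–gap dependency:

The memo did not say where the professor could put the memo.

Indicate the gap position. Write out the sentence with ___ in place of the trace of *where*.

The memo did not say where the professor could put the memo ___.

In situ: The professor could put the memo where.
The filler 'where' is interpreted as the locative complement of 'put'. The gap is right after 'memo'.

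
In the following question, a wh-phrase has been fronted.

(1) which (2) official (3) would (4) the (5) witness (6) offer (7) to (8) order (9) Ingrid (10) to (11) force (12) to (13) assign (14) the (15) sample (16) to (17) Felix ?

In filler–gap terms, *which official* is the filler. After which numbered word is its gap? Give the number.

Underlying clause: The witness would offer to order Ingrid to force which official to assign the sample to Felix.
The filler 'which official' is interpreted as the direct object of 'force'. Fronting leaves a gap immediately after 'force':
Which official would the witness offer to order Ingrid to force ___ to assign the sample to Felix?
'force' is word 11.

11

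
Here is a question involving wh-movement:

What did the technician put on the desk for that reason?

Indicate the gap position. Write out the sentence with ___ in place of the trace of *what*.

Pre-movement form: The technician did put what on the desk for that reason.
'what' is the direct object of 'put'. The gap is right after 'put'.

What did the technician put ___ on the desk for that reason?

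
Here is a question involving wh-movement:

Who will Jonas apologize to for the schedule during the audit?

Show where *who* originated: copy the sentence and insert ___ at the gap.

Who will Jonas apologize to ___ for the schedule during the audit?

Underlying clause: Jonas will apologize to who for the schedule during the audit.
'who' is the object of the preposition 'to'. The gap is right after 'to'.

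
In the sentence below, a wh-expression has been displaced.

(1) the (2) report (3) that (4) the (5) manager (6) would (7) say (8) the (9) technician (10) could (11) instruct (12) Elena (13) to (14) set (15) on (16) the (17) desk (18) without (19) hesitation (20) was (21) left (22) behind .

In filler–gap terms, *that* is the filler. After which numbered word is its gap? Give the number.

The filler 'that' is interpreted as the direct object of 'set'. It moves to the left edge, and the trace sits right after 'set':
The report that the manager would say the technician could instruct Elena to set ___ on the desk without hesitation was left behind.
'set' is word 14.

14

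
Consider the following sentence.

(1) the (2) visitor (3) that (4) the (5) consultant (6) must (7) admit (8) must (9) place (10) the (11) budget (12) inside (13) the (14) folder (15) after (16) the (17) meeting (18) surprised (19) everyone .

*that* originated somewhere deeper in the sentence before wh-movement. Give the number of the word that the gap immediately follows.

7

'that' is the subject of the clause embedded under 'admit'. Wh-movement fronts it, leaving a gap right after 'admit':
The visitor that the consultant must admit ___ must place the budget inside the folder after the meeting surprised everyone.
'admit' is word 7.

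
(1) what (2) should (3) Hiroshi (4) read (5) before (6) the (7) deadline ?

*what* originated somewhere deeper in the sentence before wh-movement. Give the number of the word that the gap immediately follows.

4

In situ: Hiroshi should read what before the deadline.
'what' functions as the direct object of 'read'. Fronting leaves a gap immediately after 'read':
What should Hiroshi read ___ before the deadline?
'read' is word 4.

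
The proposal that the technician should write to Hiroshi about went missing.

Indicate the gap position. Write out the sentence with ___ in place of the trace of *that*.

The proposal that the technician should write to Hiroshi about ___ went missing.

'that' functions as the object of the preposition 'about'. The gap is right after 'about'.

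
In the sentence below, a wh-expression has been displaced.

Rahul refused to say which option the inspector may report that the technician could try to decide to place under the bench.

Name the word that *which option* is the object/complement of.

place

Underlying clause: The inspector may report that the technician could try to decide to place which option under the bench.
'which option' functions as the direct object of 'place'. Wh-movement fronts it, leaving a gap right after 'place':
Rahul refused to say which option the inspector may report that the technician could try to decide to place ___ under the bench.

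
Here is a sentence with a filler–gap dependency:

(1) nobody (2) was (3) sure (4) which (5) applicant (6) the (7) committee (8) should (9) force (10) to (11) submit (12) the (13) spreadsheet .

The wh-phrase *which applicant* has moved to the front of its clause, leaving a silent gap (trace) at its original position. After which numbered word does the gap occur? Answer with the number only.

In situ: The committee should force which applicant to submit the spreadsheet.
The filler 'which applicant' is interpreted as the direct object of 'force'. It moves to the left edge, and the trace sits right after 'force':
Nobody was sure which applicant the committee should force ___ to submit the spreadsheet.
'force' is word 9.

9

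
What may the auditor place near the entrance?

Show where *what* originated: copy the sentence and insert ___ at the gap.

Underlying clause: The auditor may place what near the entrance.
'what' functions as the direct object of 'place'. The gap is right after 'place'.

What may the auditor place ___ near the entrance?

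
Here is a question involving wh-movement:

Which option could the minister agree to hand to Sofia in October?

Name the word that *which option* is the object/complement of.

hand

In situ: The minister could agree to hand which option to Sofia in October.
The filler 'which option' is interpreted as the direct object of 'hand'. Fronting leaves a gap immediately after 'hand':
Which option could the minister agree to hand ___ to Sofia in October?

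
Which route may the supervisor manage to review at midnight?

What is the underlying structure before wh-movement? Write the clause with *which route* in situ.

The supervisor may manage to review which route at midnight.

The filler 'which route' is interpreted as the direct object of 'review'. Wh-movement fronts it, leaving a gap right after 'review':
Which route may the supervisor manage to review ___ at midnight?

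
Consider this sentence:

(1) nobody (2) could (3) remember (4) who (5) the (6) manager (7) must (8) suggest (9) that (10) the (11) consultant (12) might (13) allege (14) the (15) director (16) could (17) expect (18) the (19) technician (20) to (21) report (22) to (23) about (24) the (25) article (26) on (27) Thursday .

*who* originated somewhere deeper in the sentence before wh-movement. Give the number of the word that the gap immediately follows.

22

In situ: The manager must suggest that the consultant might allege the director could expect the technician to report to who about the article on Thursday.
'who' is the object of the preposition 'to'. Wh-movement fronts it, leaving a gap right after 'to':
Nobody could remember who the manager must suggest that the consultant might allege the director could expect the technician to report to ___ about the article on Thursday.
'to' is word 22.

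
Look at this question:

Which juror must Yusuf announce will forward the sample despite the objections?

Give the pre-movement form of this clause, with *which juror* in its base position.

Yusuf must announce which juror will forward the sample despite the objections.

'which juror' functions as the subject of the clause embedded under 'announce'. It moves to the left edge, and the trace sits right after 'announce':
Which juror must Yusuf announce ___ will forward the sample despite the objections?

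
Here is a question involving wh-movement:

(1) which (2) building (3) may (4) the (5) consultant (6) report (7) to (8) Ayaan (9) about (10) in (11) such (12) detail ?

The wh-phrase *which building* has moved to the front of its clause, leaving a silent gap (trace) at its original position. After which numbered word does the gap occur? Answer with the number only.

Before movement: The consultant may report to Ayaan about which building in such detail.
'which building' functions as the object of the preposition 'about'. Fronting leaves a gap immediately after 'about':
Which building may the consultant report to Ayaan about ___ in such detail?
'about' is word 9.

9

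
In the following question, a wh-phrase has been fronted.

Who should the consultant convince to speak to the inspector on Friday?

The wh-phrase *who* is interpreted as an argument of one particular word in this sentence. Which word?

convince

In situ: The consultant should convince who to speak to the inspector on Friday.
'who' is the direct object of 'convince'. Wh-movement fronts it, leaving a gap right after 'convince':
Who should the consultant convince ___ to speak to the inspector on Friday?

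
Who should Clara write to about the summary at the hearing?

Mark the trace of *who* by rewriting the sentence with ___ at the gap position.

Who should Clara write to ___ about the summary at the hearing?

Before movement: Clara should write to who about the summary at the hearing.
'who' functions as the object of the preposition 'to'. The gap is right after 'to'.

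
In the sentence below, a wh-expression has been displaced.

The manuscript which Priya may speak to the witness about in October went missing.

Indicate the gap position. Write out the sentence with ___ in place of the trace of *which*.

The manuscript which Priya may speak to the witness about ___ in October went missing.

'which' functions as the object of the preposition 'about'. The gap is right after 'about'.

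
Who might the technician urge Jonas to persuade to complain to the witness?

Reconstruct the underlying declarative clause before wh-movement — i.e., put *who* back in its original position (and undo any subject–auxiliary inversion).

The technician might urge Jonas to persuade who to complain to the witness.

'who' is the direct object of 'persuade'. It moves to the left edge, and the trace sits right after 'persuade':
Who might the technician urge Jonas to persuade ___ to complain to the witness?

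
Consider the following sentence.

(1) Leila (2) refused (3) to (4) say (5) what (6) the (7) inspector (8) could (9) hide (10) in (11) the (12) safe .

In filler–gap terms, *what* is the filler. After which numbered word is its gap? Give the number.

Before movement: The inspector could hide what in the safe.
The filler 'what' is interpreted as the direct object of 'hide'. Wh-movement fronts it, leaving a gap right after 'hide':
Leila refused to say what the inspector could hide ___ in the safe.
'hide' is word 9.

9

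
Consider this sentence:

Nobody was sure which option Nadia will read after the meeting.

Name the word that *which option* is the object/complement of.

Pre-movement form: Nadia will read which option after the meeting.
'which option' functions as the direct object of 'read'. It moves to the left edge, and the trace sits right after 'read':
Nobody was sure which option Nadia will read ___ after the meeting.

read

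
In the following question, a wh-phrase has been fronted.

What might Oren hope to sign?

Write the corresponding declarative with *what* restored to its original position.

The filler 'what' is interpreted as the direct object of 'sign'. Fronting leaves a gap immediately after 'sign':
What might Oren hope to sign ___?

Oren might hope to sign what.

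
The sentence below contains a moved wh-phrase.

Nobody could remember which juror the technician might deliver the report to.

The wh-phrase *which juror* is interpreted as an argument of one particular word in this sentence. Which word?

In situ: The technician might deliver the report to which juror.
'which juror' is the object of the preposition 'to' (recipient of 'deliver'). Fronting leaves a gap immediately after 'to':
Nobody could remember which juror the technician might deliver the report to ___.

to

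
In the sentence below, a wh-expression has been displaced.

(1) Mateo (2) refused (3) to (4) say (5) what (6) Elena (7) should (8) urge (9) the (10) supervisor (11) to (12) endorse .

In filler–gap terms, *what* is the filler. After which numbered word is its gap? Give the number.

Underlying clause: Elena should urge the supervisor to endorse what.
'what' is the direct object of 'endorse'. Fronting leaves a gap immediately after 'endorse':
Mateo refused to say what Elena should urge the supervisor to endorse ___.
'endorse' is word 12.

12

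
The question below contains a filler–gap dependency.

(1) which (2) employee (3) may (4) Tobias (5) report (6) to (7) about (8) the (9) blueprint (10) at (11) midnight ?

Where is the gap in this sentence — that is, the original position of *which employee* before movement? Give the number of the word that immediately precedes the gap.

In situ: Tobias may report to which employee about the blueprint at midnight.
'which employee' is the object of the preposition 'to'. Wh-movement fronts it, leaving a gap right after 'to':
Which employee may Tobias report to ___ about the blueprint at midnight?
'to' is word 6.

6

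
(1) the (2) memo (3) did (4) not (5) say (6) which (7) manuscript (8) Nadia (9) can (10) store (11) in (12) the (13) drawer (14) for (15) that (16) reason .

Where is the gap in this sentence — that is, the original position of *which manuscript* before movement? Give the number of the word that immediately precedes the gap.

10

Before movement: Nadia can store which manuscript in the drawer for that reason.
'which manuscript' functions as the direct object of 'store'. It moves to the left edge, and the trace sits right after 'store':
The memo did not say which manuscript Nadia can store ___ in the drawer for that reason.
'store' is word 10.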